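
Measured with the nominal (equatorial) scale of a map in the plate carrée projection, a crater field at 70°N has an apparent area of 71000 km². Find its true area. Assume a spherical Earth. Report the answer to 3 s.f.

In the plate carrée (x = Rλ, y = Rφ), meridians are true-scale (h = 1) and parallels are stretched by k = sec φ.
Areal scale = h·k = 1 × sec φ; at 70°, h = 1.000, k = 2.924, so h·k = 2.924.
True area = apparent / (areal scale) = 71000 / 2.924 ≈ 24300 km².

24300 km²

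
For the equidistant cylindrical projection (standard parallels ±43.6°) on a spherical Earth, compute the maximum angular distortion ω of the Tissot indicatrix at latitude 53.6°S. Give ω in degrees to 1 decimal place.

The equidistant cylindrical projection with φ₀ = 43.6° has h = 1 (meridians true) and k = cos φ₀ / cos φ along parallels.
At 53.6°: h = 1.000, k = 1.220; principal scales a = 1.220, b = 1.000.
sin(ω/2) = (a − b)/(a + b) = 0.2203/2.220 = 0.09924, so ω = 2 arcsin(0.09924) ≈ 11.4°.

11.4°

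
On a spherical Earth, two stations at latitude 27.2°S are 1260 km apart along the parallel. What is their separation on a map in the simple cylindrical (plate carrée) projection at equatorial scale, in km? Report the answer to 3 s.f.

In the plate carrée (x = Rλ, y = Rφ), meridians are true-scale (h = 1) and parallels are stretched by k = sec φ.
Along the parallel, k = sec 27.2° = 1/0.8894 = 1.124.
Map distance = 1260 × 1.124 ≈ 1420 km.

1420 km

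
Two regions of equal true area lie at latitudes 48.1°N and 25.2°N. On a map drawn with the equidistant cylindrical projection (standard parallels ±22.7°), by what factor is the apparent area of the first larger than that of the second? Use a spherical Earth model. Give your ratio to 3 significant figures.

With standard parallel φ₀ = 22.7°, the equirectangular projection gives x = Rλ cos φ₀, y = Rφ, so h = 1 and k = cos 22.7° / cos φ.
Areal scale at 48.1°: h·k = 1.000 × 1.381 = 1.381.
Areal scale at 25.2°: h·k = 1.000 × 1.020 = 1.020.
Ratio = 1.381/1.020 ≈ 1.35.

1.35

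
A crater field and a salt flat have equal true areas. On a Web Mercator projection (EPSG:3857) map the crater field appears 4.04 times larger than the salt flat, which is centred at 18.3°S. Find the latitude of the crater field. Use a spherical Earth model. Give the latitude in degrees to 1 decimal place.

On Mercator, (apparent₁)/(apparent₂) = sec²φ₁ / sec²φ₂ when true areas are equal.
cos²φ₂ / cos²φ₁ = 4.04  ⇒  cos φ₁ = cos 18.3° / √4.04 = 0.9494/2.010 = 0.4724.
φ₁ = arccos(0.4724) ≈ 61.8°.

61.8°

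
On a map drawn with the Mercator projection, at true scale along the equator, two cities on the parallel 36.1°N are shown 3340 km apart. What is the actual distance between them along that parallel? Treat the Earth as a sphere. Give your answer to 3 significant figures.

2700 km

Mercator is conformal, so the point scale is isotropic: h = k = sec φ = 1/cos φ.
Along the parallel at 36.1°, map distances are exaggerated by k = sec 36.1° = 1.238.
True distance = 3340 / 1.238 = 3340 × cos 36.1° ≈ 2700 km.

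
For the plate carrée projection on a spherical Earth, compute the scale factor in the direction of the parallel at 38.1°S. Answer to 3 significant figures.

For the equirectangular projection with φ₀ = 0 (plate carrée), h = 1 along meridians and k = sec φ along parallels.
k = 1/cos 38.1° = 1/0.7869 = 1.271.

1.27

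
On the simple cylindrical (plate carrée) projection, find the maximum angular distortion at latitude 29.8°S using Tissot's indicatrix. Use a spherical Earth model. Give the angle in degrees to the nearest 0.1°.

Plate carrée maps x = Rλ, y = Rφ. The meridian scale is h = 1 and the parallel scale is k = 1/cos φ = sec φ.
At 29.8°: h = 1.000, k = 1.152; principal scales a = 1.152, b = 1.000.
sin(ω/2) = (a − b)/(a + b) = 0.1524/2.152 = 0.07080, so ω = 2 arcsin(0.07080) ≈ 8.1°.

8.1°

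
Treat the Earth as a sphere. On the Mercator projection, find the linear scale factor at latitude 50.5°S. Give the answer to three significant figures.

The Mercator projection is conformal; its linear scale factor is the same in every direction and equals sec φ = 1/cos φ.
k = 1/cos 50.5° = 1/0.6361 = 1.572.

1.57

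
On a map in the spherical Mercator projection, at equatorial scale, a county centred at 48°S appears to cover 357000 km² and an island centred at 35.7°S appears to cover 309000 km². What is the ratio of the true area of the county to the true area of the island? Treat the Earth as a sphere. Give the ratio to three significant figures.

0.784

Since Mercator area scale is 1/cos²φ, the true area equals the apparent area multiplied by cos²φ.
True area of county: 357000 × cos²(48°) = 357000 × 0.4477 = 159800 km².
True area of island: 309000 × cos²(35.7°) = 309000 × 0.6595 = 203800 km².
Ratio = 159800 / 203800 ≈ 0.784.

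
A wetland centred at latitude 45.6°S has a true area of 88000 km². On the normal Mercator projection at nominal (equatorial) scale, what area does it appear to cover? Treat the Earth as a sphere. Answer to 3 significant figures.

180000 km²

For Mercator, h = k = sec φ (a conformal cylindrical projection has a single point scale, 1/cos φ).
Areal scale = k² = sec²φ = 1/cos²(45.6°) = 1/0.6997² = 2.043.
Apparent area = 88000 × 2.043 ≈ 180000 km².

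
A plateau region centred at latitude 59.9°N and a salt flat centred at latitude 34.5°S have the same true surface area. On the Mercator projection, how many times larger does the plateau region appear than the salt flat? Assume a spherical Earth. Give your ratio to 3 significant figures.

Mercator areal scale is sec²φ.
At 59.9°: sec²(59.9°) = 1/0.5015² = 3.976.
At 34.5°: sec²(34.5°) = 1/0.8241² = 1.472.
Ratio = 3.976/1.472 = cos²(34.5°)/cos²(59.9°) ≈ 2.70.

2.70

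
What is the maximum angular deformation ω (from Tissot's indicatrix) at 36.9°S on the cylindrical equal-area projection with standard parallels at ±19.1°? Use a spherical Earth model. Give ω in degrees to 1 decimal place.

A cylindrical equal-area projection with standard parallel φ₀ has meridian scale h = cos φ / cos φ₀ and parallel scale k = cos φ₀ / cos φ (so areas are preserved, h·k = 1).
At 36.9°: h = 0.8463, k = 1.182; principal scales a = 1.182, b = 0.8463.
sin(ω/2) = (a − b)/(a + b) = 0.3354/2.028 = 0.1654, so ω = 2 arcsin(0.1654) ≈ 19.0°.

19.0°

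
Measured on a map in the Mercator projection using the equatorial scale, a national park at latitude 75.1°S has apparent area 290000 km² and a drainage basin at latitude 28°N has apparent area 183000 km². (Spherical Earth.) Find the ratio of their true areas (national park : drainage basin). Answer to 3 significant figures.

On Mercator the areal scale is sec²φ, so true area = apparent × cos²φ.
True area of national park: 290000 × cos²(75.1°) = 290000 × 0.06612 = 19170 km².
True area of drainage basin: 183000 × cos²(28°) = 183000 × 0.7796 = 142700 km².
Ratio = 19170 / 142700 ≈ 0.134.

0.134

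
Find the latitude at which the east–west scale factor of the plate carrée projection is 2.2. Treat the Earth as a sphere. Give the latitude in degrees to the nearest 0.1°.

63.0°

Plate carrée: h = 1, k = sec φ along parallels.
sec φ = 2.2  ⇒  cos φ = 0.4545  ⇒  φ ≈ 63.0°.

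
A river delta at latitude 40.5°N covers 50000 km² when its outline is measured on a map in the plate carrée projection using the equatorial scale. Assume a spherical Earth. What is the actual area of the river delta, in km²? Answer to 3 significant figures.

For the equirectangular projection with φ₀ = 0 (plate carrée), h = 1 along meridians and k = sec φ along parallels.
Areal scale = h·k = 1 × sec φ; at 40.5°, h = 1.000, k = 1.315, so h·k = 1.315.
True area = apparent / (areal scale) = 50000 / 1.315 ≈ 38000 km².

38000 km²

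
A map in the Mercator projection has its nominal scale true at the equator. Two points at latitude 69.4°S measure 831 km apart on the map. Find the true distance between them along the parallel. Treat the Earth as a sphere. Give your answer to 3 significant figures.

292 km

Mercator is conformal, so the point scale is isotropic: h = k = sec φ = 1/cos φ.
Along the parallel at 69.4°, map distances are exaggerated by k = sec 69.4° = 2.842.
True distance = 831 / 2.842 = 831 × cos 69.4° ≈ 292 km.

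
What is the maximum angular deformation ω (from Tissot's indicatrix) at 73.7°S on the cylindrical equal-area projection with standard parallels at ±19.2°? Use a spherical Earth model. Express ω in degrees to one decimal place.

113.8°

For cylindrical equal-area with standard parallel φ₀, h = cos φ / cos φ₀ and k = cos φ₀ / cos φ, so h·k = 1.
At 73.7°: h = 0.2972, k = 3.365; principal scales a = 3.365, b = 0.2972.
sin(ω/2) = (a − b)/(a + b) = 3.068/3.662 = 0.8377, so ω = 2 arcsin(0.8377) ≈ 113.8°.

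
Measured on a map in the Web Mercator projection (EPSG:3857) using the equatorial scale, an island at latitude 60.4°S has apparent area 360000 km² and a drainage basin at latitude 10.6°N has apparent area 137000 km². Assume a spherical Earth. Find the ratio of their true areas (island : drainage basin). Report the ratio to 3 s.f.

Mercator's areal exaggeration is sec²φ; hence true area = (apparent area) · cos²φ.
True area of island: 360000 × cos²(60.4°) = 360000 × 0.2440 = 87830 km².
True area of drainage basin: 137000 × cos²(10.6°) = 137000 × 0.9662 = 132400 km².
Ratio = 87830 / 132400 ≈ 0.664.

0.664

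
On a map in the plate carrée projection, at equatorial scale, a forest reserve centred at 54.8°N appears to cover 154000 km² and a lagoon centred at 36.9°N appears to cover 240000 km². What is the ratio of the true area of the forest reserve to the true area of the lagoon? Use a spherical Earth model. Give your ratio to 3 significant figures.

Plate carrée has h = 1 and k = sec φ, giving areal scale sec φ; true area = (apparent area) · cos φ.
True area of forest reserve: 154000 × cos(54.8°) = 154000 × 0.5764 = 88770 km².
True area of lagoon: 240000 × cos(36.9°) = 240000 × 0.7997 = 191900 km².
Ratio = 88770 / 191900 ≈ 0.463.

0.463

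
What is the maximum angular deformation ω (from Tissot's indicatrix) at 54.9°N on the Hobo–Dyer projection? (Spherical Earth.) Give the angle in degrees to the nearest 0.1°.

36.3°

The Hobo–Dyer projection is cylindrical equal-area with φ₀ = 37.5°. A cylindrical equal-area projection with standard parallel φ₀ has meridian scale h = cos φ / cos φ₀ and parallel scale k = cos φ₀ / cos φ (so areas are preserved, h·k = 1).
At 54.9°: h = 0.7248, k = 1.380; principal scales a = 1.380, b = 0.7248.
sin(ω/2) = (a − b)/(a + b) = 0.6550/2.105 = 0.3112, so ω = 2 arcsin(0.3112) ≈ 36.3°.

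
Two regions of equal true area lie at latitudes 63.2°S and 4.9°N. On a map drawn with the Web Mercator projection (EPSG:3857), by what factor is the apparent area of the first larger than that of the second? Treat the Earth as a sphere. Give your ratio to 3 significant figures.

4.88

Mercator areal scale is sec²φ.
At 63.2°: sec²(63.2°) = 1/0.4509² = 4.919.
At 4.9°: sec²(4.9°) = 1/0.9963² = 1.007.
Ratio = 4.919/1.007 = cos²(4.9°)/cos²(63.2°) ≈ 4.88.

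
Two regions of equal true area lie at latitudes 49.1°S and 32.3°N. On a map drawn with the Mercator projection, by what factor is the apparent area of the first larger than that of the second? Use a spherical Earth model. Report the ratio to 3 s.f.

On Mercator, area is exaggerated by sec²φ = 1/cos²φ.
At 49.1°: sec²(49.1°) = 1/0.6547² = 2.333.
At 32.3°: sec²(32.3°) = 1/0.8453² = 1.400.
Ratio = 2.333/1.400 = cos²(32.3°)/cos²(49.1°) ≈ 1.67.

1.67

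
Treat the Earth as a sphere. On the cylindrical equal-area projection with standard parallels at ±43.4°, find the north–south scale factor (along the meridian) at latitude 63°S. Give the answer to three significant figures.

0.625

For cylindrical equal-area with standard parallel φ₀, h = cos φ / cos φ₀ and k = cos φ₀ / cos φ, so h·k = 1.
h = cos 63° / cos 43.4° = 0.4540/0.7266 = 0.6248.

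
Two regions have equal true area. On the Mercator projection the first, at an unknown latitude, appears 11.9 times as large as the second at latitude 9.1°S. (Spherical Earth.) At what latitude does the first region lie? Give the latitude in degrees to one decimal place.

73.4°

Mercator areal scale is sec²φ, so apparent-area ratio = sec²φ₁ / sec²φ₂ = cos²φ₂ / cos²φ₁.
cos²φ₂ / cos²φ₁ = 11.9  ⇒  cos φ₁ = cos 9.1° / √11.9 = 0.9874/3.450 = 0.2862.
φ₁ = arccos(0.2862) ≈ 73.4°.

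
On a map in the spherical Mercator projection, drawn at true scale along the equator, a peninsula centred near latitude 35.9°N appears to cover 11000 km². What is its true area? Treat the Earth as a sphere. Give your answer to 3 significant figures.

7220 km²

For Mercator, h = k = sec φ (a conformal cylindrical projection has a single point scale, 1/cos φ).
Areal scale = k² = sec²φ = 1/cos²(35.9°) = 1/0.8100² = 1.524.
True area = apparent / (areal scale) = 11000 / 1.524 ≈ 7220 km².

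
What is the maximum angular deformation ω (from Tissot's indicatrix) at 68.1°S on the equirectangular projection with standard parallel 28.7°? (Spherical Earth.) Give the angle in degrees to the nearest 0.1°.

The equidistant cylindrical projection with φ₀ = 28.7° has h = 1 (meridians true) and k = cos φ₀ / cos φ along parallels.
At 68.1°: h = 1.000, k = 2.352; principal scales a = 2.352, b = 1.000.
sin(ω/2) = (a − b)/(a + b) = 1.352/3.352 = 0.4033, so ω = 2 arcsin(0.4033) ≈ 47.6°.

47.6°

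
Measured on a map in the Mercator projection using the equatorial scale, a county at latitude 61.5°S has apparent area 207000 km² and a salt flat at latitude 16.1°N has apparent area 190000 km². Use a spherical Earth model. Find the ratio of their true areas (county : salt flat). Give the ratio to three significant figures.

0.269

Since Mercator area scale is 1/cos²φ, the true area equals the apparent area multiplied by cos²φ.
True area of county: 207000 × cos²(61.5°) = 207000 × 0.2277 = 47130 km².
True area of salt flat: 190000 × cos²(16.1°) = 190000 × 0.9231 = 175400 km².
Ratio = 47130 / 175400 ≈ 0.269.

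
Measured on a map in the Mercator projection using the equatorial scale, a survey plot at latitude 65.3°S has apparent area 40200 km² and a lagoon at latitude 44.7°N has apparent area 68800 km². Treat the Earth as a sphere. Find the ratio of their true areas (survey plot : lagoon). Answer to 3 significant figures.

0.202

Since Mercator area scale is 1/cos²φ, the true area equals the apparent area multiplied by cos²φ.
True area of survey plot: 40200 × cos²(65.3°) = 40200 × 0.1746 = 7019 km².
True area of lagoon: 68800 × cos²(44.7°) = 68800 × 0.5052 = 34760 km².
Ratio = 7019 / 34760 ≈ 0.202.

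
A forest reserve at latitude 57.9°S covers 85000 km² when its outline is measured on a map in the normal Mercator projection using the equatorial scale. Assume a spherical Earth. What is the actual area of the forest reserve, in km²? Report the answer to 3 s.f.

Mercator is conformal, so the point scale is isotropic: h = k = sec φ = 1/cos φ.
Areal scale = k² = sec²φ = 1/cos²(57.9°) = 1/0.5314² = 3.541.
True area = apparent / (areal scale) = 85000 / 3.541 ≈ 24000 km².

24000 km²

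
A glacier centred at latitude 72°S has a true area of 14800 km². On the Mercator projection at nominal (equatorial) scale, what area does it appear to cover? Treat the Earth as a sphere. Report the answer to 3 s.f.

The Mercator projection is conformal; its linear scale factor is the same in every direction and equals sec φ = 1/cos φ.
Areal scale = k² = sec²φ = 1/cos²(72°) = 1/0.3090² = 10.47.
Apparent area = 14800 × 10.47 ≈ 155000 km².

155000 km²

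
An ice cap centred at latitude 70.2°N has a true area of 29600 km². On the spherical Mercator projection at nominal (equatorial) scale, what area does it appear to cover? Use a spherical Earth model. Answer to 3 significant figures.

258000 km²

Mercator is conformal, so the point scale is isotropic: h = k = sec φ = 1/cos φ.
Areal scale = k² = sec²φ = 1/cos²(70.2°) = 1/0.3387² = 8.715.
Apparent area = 29600 × 8.715 ≈ 258000 km².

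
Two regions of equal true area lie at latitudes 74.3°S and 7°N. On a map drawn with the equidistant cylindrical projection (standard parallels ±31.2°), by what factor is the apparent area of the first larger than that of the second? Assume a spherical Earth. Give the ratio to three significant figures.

3.67

With standard parallel φ₀ = 31.2°, the equirectangular projection gives x = Rλ cos φ₀, y = Rφ, so h = 1 and k = cos 31.2° / cos φ.
Areal scale at 74.3°: h·k = 1.000 × 3.161 = 3.161.
Areal scale at 7°: h·k = 1.000 × 0.8618 = 0.8618.
Ratio = 3.161/0.8618 ≈ 3.67.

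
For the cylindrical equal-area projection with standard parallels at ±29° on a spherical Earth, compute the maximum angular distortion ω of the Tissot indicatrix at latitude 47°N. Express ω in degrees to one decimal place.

For cylindrical equal-area with standard parallel φ₀, h = cos φ / cos φ₀ and k = cos φ₀ / cos φ, so h·k = 1.
At 47°: h = 0.7798, k = 1.282; principal scales a = 1.282, b = 0.7798.
sin(ω/2) = (a − b)/(a + b) = 0.5027/2.062 = 0.2438, so ω = 2 arcsin(0.2438) ≈ 28.2°.

28.2°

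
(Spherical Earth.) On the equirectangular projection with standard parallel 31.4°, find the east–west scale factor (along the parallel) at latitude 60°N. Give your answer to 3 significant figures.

1.71

In the equirectangular projection with standard parallel φ₀ = 31.4° (x = Rλ cos φ₀, y = Rφ), meridians are true-scale (h = 1) and the parallel scale is k = cos φ₀ / cos φ.
k = cos 31.4° / cos 60° = 0.8536/0.5000 = 1.707.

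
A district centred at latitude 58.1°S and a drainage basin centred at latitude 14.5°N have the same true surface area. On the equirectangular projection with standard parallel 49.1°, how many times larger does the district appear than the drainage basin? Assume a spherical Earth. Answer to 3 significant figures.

The equidistant cylindrical projection with φ₀ = 49.1° has h = 1 (meridians true) and k = cos φ₀ / cos φ along parallels.
Areal scale at 58.1°: h·k = 1.000 × 1.239 = 1.239.
Areal scale at 14.5°: h·k = 1.000 × 0.6763 = 0.6763.
Ratio = 1.239/0.6763 ≈ 1.83.

1.83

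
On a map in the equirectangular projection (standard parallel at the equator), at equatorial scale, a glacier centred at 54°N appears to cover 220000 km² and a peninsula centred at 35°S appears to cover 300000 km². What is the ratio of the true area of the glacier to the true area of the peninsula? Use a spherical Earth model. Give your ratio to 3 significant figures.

0.526

On the plate carrée, areal scale = h·k = 1 × sec φ, so true area = apparent × cos φ.
True area of glacier: 220000 × cos(54°) = 220000 × 0.5878 = 129300 km².
True area of peninsula: 300000 × cos(35°) = 300000 × 0.8192 = 245700 km².
Ratio = 129300 / 245700 ≈ 0.526.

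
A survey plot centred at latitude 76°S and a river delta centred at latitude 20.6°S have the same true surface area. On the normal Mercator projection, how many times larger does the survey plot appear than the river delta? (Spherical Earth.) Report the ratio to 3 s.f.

15.0

Mercator is conformal with k = sec φ, so areal scale = k² = sec²φ.
At 76°: sec²(76°) = 1/0.2419² = 17.09.
At 20.6°: sec²(20.6°) = 1/0.9361² = 1.141.
Ratio = 17.09/1.141 = cos²(20.6°)/cos²(76°) ≈ 15.0.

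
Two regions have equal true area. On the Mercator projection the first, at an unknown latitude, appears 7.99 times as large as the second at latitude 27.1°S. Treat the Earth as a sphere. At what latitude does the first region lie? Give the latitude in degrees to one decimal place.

Mercator areal scale is sec²φ, so apparent-area ratio = sec²φ₁ / sec²φ₂ = cos²φ₂ / cos²φ₁.
cos²φ₂ / cos²φ₁ = 7.99  ⇒  cos φ₁ = cos 27.1° / √7.99 = 0.8902/2.827 = 0.3149.
φ₁ = arccos(0.3149) ≈ 71.6°.

71.6°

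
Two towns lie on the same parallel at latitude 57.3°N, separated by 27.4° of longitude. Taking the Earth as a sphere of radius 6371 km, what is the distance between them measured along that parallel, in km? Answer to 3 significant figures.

Arc length along a parallel = R cos φ · Δλ (with Δλ in radians).
= 6371 × cos 57.3° × (27.4° × π/180) = 6371 × 0.5402 × 0.4782 ≈ 1650 km.

1650 km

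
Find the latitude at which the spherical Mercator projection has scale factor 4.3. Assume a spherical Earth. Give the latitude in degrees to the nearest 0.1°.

76.6°

Mercator scale is k = sec φ = 1/cos φ.
1/cos φ = 4.3  ⇒  cos φ = 0.2326  ⇒  φ = arccos(0.2326) ≈ 76.6°.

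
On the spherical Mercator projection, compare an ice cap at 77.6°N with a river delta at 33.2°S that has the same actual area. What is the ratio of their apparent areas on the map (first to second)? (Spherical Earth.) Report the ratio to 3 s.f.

On Mercator, area is exaggerated by sec²φ = 1/cos²φ.
At 77.6°: sec²(77.6°) = 1/0.2147² = 21.69.
At 33.2°: sec²(33.2°) = 1/0.8368² = 1.428.
Ratio = 21.69/1.428 = cos²(33.2°)/cos²(77.6°) ≈ 15.2.

15.2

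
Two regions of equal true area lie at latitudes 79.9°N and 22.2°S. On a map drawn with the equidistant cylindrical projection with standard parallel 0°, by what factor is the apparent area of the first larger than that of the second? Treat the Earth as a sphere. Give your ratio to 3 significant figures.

5.28

Plate carrée maps x = Rλ, y = Rφ. The meridian scale is h = 1 and the parallel scale is k = 1/cos φ = sec φ.
Areal scale at 79.9°: h·k = 1.000 × 5.702 = 5.702.
Areal scale at 22.2°: h·k = 1.000 × 1.080 = 1.080.
Ratio = 5.702/1.080 ≈ 5.28.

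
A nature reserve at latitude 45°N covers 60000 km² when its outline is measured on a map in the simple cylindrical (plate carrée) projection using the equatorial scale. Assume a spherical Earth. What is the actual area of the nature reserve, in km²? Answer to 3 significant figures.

42400 km²

In the plate carrée (x = Rλ, y = Rφ), meridians are true-scale (h = 1) and parallels are stretched by k = sec φ.
Areal scale = h·k = 1 × sec φ; at 45°, h = 1.000, k = 1.414, so h·k = 1.414.
True area = apparent / (areal scale) = 60000 / 1.414 ≈ 42400 km².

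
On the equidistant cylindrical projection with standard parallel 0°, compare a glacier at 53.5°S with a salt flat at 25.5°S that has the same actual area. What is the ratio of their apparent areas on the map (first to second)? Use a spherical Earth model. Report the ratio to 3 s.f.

In the plate carrée (x = Rλ, y = Rφ), meridians are true-scale (h = 1) and parallels are stretched by k = sec φ.
Areal scale at 53.5°: h·k = 1.000 × 1.681 = 1.681.
Areal scale at 25.5°: h·k = 1.000 × 1.108 = 1.108.
Ratio = 1.681/1.108 ≈ 1.52.

1.52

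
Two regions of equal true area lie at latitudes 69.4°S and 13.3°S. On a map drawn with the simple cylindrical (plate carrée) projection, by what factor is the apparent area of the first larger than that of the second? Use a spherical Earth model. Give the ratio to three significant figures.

2.77

Plate carrée maps x = Rλ, y = Rφ. The meridian scale is h = 1 and the parallel scale is k = 1/cos φ = sec φ.
Areal scale at 69.4°: h·k = 1.000 × 2.842 = 2.842.
Areal scale at 13.3°: h·k = 1.000 × 1.028 = 1.028.
Ratio = 2.842/1.028 ≈ 2.77.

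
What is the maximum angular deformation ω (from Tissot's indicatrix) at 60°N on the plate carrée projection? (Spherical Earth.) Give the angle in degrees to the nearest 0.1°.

For the equirectangular projection with φ₀ = 0 (plate carrée), h = 1 along meridians and k = sec φ along parallels.
At 60°: h = 1.000, k = 2.000; principal scales a = 2.000, b = 1.000.
sin(ω/2) = (a − b)/(a + b) = 1.0000/3.000 = 0.3333, so ω = 2 arcsin(0.3333) ≈ 38.9°.

38.9°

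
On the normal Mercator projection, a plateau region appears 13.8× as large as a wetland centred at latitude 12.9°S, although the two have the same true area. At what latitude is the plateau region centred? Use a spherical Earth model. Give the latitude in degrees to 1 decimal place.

74.8°

On Mercator, (apparent₁)/(apparent₂) = sec²φ₁ / sec²φ₂ when true areas are equal.
cos²φ₂ / cos²φ₁ = 13.8  ⇒  cos φ₁ = cos 12.9° / √13.8 = 0.9748/3.715 = 0.2624.
φ₁ = arccos(0.2624) ≈ 74.8°.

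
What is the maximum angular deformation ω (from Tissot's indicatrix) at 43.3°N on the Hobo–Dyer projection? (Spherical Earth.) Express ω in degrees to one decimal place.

Hobo–Dyer is a cylindrical equal-area projection with standard parallels at ±37.5°. Cylindrical equal-area (φ₀ = 37.5°): h = cos φ / cos 37.5° along meridians, k = cos 37.5° / cos φ along parallels; h·k = 1.
At 43.3°: h = 0.9173, k = 1.090; principal scales a = 1.090, b = 0.9173.
sin(ω/2) = (a − b)/(a + b) = 0.1728/2.007 = 0.08607, so ω = 2 arcsin(0.08607) ≈ 9.9°.

9.9°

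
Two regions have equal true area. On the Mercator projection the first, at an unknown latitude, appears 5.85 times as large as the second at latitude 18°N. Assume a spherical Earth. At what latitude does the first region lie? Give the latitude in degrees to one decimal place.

66.8°

For equal true areas on Mercator, apparent areas scale as sec²φ, so the ratio is cos²φ₂ / cos²φ₁.
cos²φ₂ / cos²φ₁ = 5.85  ⇒  cos φ₁ = cos 18° / √5.85 = 0.9511/2.419 = 0.3932.
φ₁ = arccos(0.3932) ≈ 66.8°.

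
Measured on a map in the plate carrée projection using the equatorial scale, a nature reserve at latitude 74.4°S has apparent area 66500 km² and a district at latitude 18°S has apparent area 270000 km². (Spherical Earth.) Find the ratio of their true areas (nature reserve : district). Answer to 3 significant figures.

0.0696

On the plate carrée, areal scale = h·k = 1 × sec φ, so true area = apparent × cos φ.
True area of nature reserve: 66500 × cos(74.4°) = 66500 × 0.2689 = 17880 km².
True area of district: 270000 × cos(18°) = 270000 × 0.9511 = 256800 km².
Ratio = 17880 / 256800 ≈ 0.0696.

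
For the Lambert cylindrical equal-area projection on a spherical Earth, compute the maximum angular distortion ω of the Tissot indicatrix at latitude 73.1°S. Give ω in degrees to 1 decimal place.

115.2°

The Lambert cylindrical equal-area projection is the cylindrical equal-area projection with its standard parallel at the equator (φ₀ = 0). A cylindrical equal-area projection with standard parallel φ₀ has meridian scale h = cos φ / cos φ₀ and parallel scale k = cos φ₀ / cos φ (so areas are preserved, h·k = 1).
At 73.1°: h = 0.2907, k = 3.440; principal scales a = 3.440, b = 0.2907.
sin(ω/2) = (a − b)/(a + b) = 3.149/3.731 = 0.8442, so ω = 2 arcsin(0.8442) ≈ 115.2°.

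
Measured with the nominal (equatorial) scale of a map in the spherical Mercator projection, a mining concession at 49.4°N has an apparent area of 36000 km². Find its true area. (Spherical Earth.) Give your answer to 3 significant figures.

15200 km²

For Mercator, h = k = sec φ (a conformal cylindrical projection has a single point scale, 1/cos φ).
Areal scale = k² = sec²φ = 1/cos²(49.4°) = 1/0.6508² = 2.361.
True area = apparent / (areal scale) = 36000 / 2.361 ≈ 15200 km².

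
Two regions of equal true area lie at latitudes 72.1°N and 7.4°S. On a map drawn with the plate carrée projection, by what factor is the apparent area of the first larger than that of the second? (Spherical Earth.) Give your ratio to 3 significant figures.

3.23

In the plate carrée (x = Rλ, y = Rφ), meridians are true-scale (h = 1) and parallels are stretched by k = sec φ.
Areal scale at 72.1°: h·k = 1.000 × 3.254 = 3.254.
Areal scale at 7.4°: h·k = 1.000 × 1.008 = 1.008.
Ratio = 3.254/1.008 ≈ 3.23.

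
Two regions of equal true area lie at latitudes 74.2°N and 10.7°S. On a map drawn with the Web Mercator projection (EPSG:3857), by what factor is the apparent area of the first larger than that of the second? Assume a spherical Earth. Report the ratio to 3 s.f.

13.0

Mercator is conformal with k = sec φ, so areal scale = k² = sec²φ.
At 74.2°: sec²(74.2°) = 1/0.2723² = 13.49.
At 10.7°: sec²(10.7°) = 1/0.9826² = 1.036.
Ratio = 13.49/1.036 = cos²(10.7°)/cos²(74.2°) ≈ 13.0.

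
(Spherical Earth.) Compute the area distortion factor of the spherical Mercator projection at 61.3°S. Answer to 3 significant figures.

4.34

For Mercator, h = k = sec φ (a conformal cylindrical projection has a single point scale, 1/cos φ).
Areal scale = k² = sec²φ = 1/cos²(61.3°) = 1/0.4802² = 4.336.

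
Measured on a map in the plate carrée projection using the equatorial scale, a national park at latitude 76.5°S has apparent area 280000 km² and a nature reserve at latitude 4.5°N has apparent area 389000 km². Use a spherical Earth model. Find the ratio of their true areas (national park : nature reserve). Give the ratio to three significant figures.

Plate carrée has h = 1 and k = sec φ, giving areal scale sec φ; true area = (apparent area) · cos φ.
True area of national park: 280000 × cos(76.5°) = 280000 × 0.2334 = 65360 km².
True area of nature reserve: 389000 × cos(4.5°) = 389000 × 0.9969 = 387800 km².
Ratio = 65360 / 387800 ≈ 0.169.

0.169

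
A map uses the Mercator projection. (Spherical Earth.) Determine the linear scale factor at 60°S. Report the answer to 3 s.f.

2.00

The Mercator projection is conformal; its linear scale factor is the same in every direction and equals sec φ = 1/cos φ.
k = 1/cos 60° = 1/0.5000 = 2.000.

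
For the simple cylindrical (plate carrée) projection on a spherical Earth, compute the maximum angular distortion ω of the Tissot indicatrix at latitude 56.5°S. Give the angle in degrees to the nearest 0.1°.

33.6°

Plate carrée maps x = Rλ, y = Rφ. The meridian scale is h = 1 and the parallel scale is k = 1/cos φ = sec φ.
At 56.5°: h = 1.000, k = 1.812; principal scales a = 1.812, b = 1.000.
sin(ω/2) = (a − b)/(a + b) = 0.8118/2.812 = 0.2887, so ω = 2 arcsin(0.2887) ≈ 33.6°.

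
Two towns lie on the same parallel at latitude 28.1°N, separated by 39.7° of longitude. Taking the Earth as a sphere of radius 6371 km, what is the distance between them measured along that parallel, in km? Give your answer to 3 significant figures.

Arc length along a parallel = R cos φ · Δλ (with Δλ in radians).
= 6371 × cos 28.1° × (39.7° × π/180) = 6371 × 0.8821 × 0.6929 ≈ 3890 km.

3890 km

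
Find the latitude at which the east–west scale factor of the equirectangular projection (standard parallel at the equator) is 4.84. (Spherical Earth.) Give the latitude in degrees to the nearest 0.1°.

Plate carrée: h = 1, k = sec φ along parallels.
sec φ = 4.84  ⇒  cos φ = 0.2066  ⇒  φ ≈ 78.1°.

78.1°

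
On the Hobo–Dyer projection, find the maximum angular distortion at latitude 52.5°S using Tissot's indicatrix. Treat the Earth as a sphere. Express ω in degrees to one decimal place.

30.0°

Hobo–Dyer is a cylindrical equal-area projection with standard parallels at ±37.5°. A cylindrical equal-area projection with standard parallel φ₀ has meridian scale h = cos φ / cos φ₀ and parallel scale k = cos φ₀ / cos φ (so areas are preserved, h·k = 1).
At 52.5°: h = 0.7673, k = 1.303; principal scales a = 1.303, b = 0.7673.
sin(ω/2) = (a − b)/(a + b) = 0.5359/2.071 = 0.2588, so ω = 2 arcsin(0.2588) ≈ 30.0°.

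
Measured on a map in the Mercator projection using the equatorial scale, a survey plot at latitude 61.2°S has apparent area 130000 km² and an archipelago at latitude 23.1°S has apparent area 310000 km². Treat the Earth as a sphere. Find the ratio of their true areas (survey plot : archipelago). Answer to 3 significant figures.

Mercator's areal exaggeration is sec²φ; hence true area = (apparent area) · cos²φ.
True area of survey plot: 130000 × cos²(61.2°) = 130000 × 0.2321 = 30170 km².
True area of archipelago: 310000 × cos²(23.1°) = 310000 × 0.8461 = 262300 km².
Ratio = 30170 / 262300 ≈ 0.115.

0.115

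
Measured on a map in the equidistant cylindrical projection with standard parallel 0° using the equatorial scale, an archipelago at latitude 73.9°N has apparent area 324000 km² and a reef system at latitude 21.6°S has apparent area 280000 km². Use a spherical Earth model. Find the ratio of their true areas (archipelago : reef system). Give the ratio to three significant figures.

0.345

On the plate carrée, areal scale = h·k = 1 × sec φ, so true area = apparent × cos φ.
True area of archipelago: 324000 × cos(73.9°) = 324000 × 0.2773 = 89850 km².
True area of reef system: 280000 × cos(21.6°) = 280000 × 0.9298 = 260300 km².
Ratio = 89850 / 260300 ≈ 0.345.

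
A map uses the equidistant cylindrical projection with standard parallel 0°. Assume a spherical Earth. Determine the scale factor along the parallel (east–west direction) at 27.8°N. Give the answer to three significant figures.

1.13

Plate carrée maps x = Rλ, y = Rφ. The meridian scale is h = 1 and the parallel scale is k = 1/cos φ = sec φ.
k = 1/cos 27.8° = 1/0.8846 = 1.130.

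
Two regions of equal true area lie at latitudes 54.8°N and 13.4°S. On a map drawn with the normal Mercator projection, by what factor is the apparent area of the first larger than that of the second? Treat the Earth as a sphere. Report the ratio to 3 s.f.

2.85

Mercator areal scale is sec²φ.
At 54.8°: sec²(54.8°) = 1/0.5764² = 3.010.
At 13.4°: sec²(13.4°) = 1/0.9728² = 1.057.
Ratio = 3.010/1.057 = cos²(13.4°)/cos²(54.8°) ≈ 2.85.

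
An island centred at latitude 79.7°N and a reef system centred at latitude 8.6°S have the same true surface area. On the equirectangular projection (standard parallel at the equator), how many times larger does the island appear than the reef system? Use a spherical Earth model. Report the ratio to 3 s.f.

Plate carrée maps x = Rλ, y = Rφ. The meridian scale is h = 1 and the parallel scale is k = 1/cos φ = sec φ.
Areal scale at 79.7°: h·k = 1.000 × 5.593 = 5.593.
Areal scale at 8.6°: h·k = 1.000 × 1.011 = 1.011.
Ratio = 5.593/1.011 ≈ 5.53.

5.53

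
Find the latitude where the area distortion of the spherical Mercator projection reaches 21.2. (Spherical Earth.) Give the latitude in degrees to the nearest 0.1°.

77.5°

Mercator areal scale is sec²φ.
sec²φ = 21.2  ⇒  cos²φ = 0.04717  ⇒  cos φ = 0.2172.
φ = arccos(0.2172) ≈ 77.5°.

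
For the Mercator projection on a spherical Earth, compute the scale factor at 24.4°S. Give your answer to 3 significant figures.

1.10

For Mercator, h = k = sec φ (a conformal cylindrical projection has a single point scale, 1/cos φ).
k = 1/cos 24.4° = 1/0.9107 = 1.098.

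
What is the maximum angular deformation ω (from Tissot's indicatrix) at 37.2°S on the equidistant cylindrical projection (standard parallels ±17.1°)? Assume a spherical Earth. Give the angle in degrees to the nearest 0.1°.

With standard parallel φ₀ = 17.1°, the equirectangular projection gives x = Rλ cos φ₀, y = Rφ, so h = 1 and k = cos 17.1° / cos φ.
At 37.2°: h = 1.000, k = 1.200; principal scales a = 1.200, b = 1.000.
sin(ω/2) = (a − b)/(a + b) = 0.1999/2.200 = 0.09089, so ω = 2 arcsin(0.09089) ≈ 10.4°.

10.4°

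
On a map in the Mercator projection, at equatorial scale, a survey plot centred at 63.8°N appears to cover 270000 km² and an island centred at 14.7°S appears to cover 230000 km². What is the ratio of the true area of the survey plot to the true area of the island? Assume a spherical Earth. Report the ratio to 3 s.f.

Since Mercator area scale is 1/cos²φ, the true area equals the apparent area multiplied by cos²φ.
True area of survey plot: 270000 × cos²(63.8°) = 270000 × 0.1949 = 52630 km².
True area of island: 230000 × cos²(14.7°) = 230000 × 0.9356 = 215200 km².
Ratio = 52630 / 215200 ≈ 0.245.

0.245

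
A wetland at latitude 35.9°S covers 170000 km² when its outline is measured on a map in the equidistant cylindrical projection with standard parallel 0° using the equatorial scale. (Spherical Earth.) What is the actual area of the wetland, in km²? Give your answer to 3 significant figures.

138000 km²

For the equirectangular projection with φ₀ = 0 (plate carrée), h = 1 along meridians and k = sec φ along parallels.
Areal scale = h·k = 1 × sec φ; at 35.9°, h = 1.000, k = 1.235, so h·k = 1.235.
True area = apparent / (areal scale) = 170000 / 1.235 ≈ 138000 km².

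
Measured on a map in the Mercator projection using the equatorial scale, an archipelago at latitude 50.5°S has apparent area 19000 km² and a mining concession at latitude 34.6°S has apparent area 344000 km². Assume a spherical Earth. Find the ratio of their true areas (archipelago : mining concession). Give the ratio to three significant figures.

0.0330

On Mercator the areal scale is sec²φ, so true area = apparent × cos²φ.
True area of archipelago: 19000 × cos²(50.5°) = 19000 × 0.4046 = 7687 km².
True area of mining concession: 344000 × cos²(34.6°) = 344000 × 0.6776 = 233100 km².
Ratio = 7687 / 233100 ≈ 0.0330.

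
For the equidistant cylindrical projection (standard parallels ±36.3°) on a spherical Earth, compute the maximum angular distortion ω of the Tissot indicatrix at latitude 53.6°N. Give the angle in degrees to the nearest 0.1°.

17.5°

With standard parallel φ₀ = 36.3°, the equirectangular projection gives x = Rλ cos φ₀, y = Rφ, so h = 1 and k = cos 36.3° / cos φ.
At 53.6°: h = 1.000, k = 1.358; principal scales a = 1.358, b = 1.000.
sin(ω/2) = (a − b)/(a + b) = 0.3581/2.358 = 0.1519, so ω = 2 arcsin(0.1519) ≈ 17.5°.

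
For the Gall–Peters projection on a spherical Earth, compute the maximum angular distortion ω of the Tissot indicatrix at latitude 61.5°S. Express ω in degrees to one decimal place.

44.0°

The Gall–Peters projection is cylindrical equal-area with φ₀ = 45°. Cylindrical equal-area (φ₀ = 45°): h = cos φ / cos 45° along meridians, k = cos 45° / cos φ along parallels; h·k = 1.
At 61.5°: h = 0.6748, k = 1.482; principal scales a = 1.482, b = 0.6748.
sin(ω/2) = (a − b)/(a + b) = 0.8071/2.157 = 0.3742, so ω = 2 arcsin(0.3742) ≈ 44.0°.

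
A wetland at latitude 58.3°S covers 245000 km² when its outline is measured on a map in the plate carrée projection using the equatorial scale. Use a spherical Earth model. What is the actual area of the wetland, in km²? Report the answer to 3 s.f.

In the plate carrée (x = Rλ, y = Rφ), meridians are true-scale (h = 1) and parallels are stretched by k = sec φ.
Areal scale = h·k = 1 × sec φ; at 58.3°, h = 1.000, k = 1.903, so h·k = 1.903.
True area = apparent / (areal scale) = 245000 / 1.903 ≈ 129000 km².

129000 km²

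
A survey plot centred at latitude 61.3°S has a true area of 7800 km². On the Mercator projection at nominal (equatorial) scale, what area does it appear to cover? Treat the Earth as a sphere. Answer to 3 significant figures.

Mercator is conformal, so the point scale is isotropic: h = k = sec φ = 1/cos φ.
Areal scale = k² = sec²φ = 1/cos²(61.3°) = 1/0.4802² = 4.336.
Apparent area = 7800 × 4.336 ≈ 33800 km².

33800 km²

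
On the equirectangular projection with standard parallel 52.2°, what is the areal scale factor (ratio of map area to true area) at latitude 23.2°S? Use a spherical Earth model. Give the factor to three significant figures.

0.667

In the equirectangular projection with standard parallel φ₀ = 52.2° (x = Rλ cos φ₀, y = Rφ), meridians are true-scale (h = 1) and the parallel scale is k = cos φ₀ / cos φ.
Areal scale = h·k = 1 × cos φ₀ / cos φ; at 23.2°, h = 1.000, k = 0.6668, so h·k = 0.6668.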